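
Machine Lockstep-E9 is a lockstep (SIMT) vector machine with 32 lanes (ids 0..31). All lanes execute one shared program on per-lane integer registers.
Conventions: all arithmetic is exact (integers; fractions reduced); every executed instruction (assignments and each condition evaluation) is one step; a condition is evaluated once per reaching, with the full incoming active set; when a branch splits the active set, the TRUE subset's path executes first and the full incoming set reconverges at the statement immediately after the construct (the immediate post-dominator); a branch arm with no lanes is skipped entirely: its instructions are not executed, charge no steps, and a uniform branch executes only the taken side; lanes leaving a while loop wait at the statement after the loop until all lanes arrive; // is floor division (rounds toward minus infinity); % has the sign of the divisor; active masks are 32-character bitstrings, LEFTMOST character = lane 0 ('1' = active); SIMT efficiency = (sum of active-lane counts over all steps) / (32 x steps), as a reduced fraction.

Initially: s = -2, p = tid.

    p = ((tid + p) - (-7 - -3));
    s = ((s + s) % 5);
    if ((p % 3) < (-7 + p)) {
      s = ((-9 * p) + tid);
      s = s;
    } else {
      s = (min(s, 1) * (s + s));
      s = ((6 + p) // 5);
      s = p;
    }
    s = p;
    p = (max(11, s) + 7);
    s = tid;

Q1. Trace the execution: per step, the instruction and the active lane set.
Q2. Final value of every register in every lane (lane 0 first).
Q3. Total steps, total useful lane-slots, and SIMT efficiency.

step 0: p <- ((tid + p) - (-7 - -3)) 11111111111111111111111111111111
step 1: s <- ((s + s) % 5)           11111111111111111111111111111111
step 2: eval ((p % 3) < (-7 + p))    11111111111111111111111111111111
step 3: s <- ((-9 * p) + tid)        00011111111111111111111111111111
step 4: s <- s                       00011111111111111111111111111111
step 5: s <- (min(s, 1) * (s + s))   11100000000000000000000000000000
step 6: s <- ((6 + p) // 5)          11100000000000000000000000000000
step 7: s <- p                       11100000000000000000000000000000
step 8: s <- p                       11111111111111111111111111111111
step 9: p <- (max(11, s) + 7)        11111111111111111111111111111111
step 10: s <- tid                     11111111111111111111111111111111

Answer: 11 steps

s: 0,1,2,3,4,5,6,7,8,9,10,11,12,13,14,15,16,17,18,19,20,21,22,23,24,25,26,27,28,29,30,31
p: 18,18,18,18,19,21,23,25,27,29,31,33,35,37,39,41,43,45,47,49,51,53,55,57,59,61,63,65,67,69,71,73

steps = 11; useful = 259; efficiency = 259/352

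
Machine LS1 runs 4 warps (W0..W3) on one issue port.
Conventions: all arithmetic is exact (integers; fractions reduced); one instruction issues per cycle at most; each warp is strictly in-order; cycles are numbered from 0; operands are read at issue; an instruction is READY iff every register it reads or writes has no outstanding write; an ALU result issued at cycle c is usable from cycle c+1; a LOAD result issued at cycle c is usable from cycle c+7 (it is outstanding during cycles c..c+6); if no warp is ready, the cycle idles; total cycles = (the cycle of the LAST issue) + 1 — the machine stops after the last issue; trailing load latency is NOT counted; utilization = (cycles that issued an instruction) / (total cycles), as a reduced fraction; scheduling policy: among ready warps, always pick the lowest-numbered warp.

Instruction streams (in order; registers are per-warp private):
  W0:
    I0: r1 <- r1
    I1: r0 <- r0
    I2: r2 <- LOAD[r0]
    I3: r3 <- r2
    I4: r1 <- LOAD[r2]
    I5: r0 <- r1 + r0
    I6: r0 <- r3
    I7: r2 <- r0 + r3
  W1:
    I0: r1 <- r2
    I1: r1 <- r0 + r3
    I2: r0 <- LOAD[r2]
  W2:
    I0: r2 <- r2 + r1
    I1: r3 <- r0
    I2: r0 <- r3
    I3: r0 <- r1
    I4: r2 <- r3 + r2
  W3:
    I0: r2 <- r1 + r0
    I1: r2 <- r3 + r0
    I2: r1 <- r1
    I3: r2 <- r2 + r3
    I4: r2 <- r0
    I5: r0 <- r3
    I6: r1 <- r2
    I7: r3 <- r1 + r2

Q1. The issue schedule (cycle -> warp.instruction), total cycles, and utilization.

cycle 0: W0.I0
cycle 1: W0.I1
cycle 2: W0.I2
cycle 3: W1.I0
cycle 4: W1.I1
cycle 5: W1.I2
cycle 6: W2.I0
cycle 7: W2.I1
cycle 8: W2.I2
cycle 9: W0.I3
cycle 10: W0.I4
cycle 11: W2.I3
cycle 12: W2.I4
cycle 13: W3.I0
cycle 14: W3.I1
cycle 15: W3.I2
cycle 16: W3.I3
cycle 17: W0.I5
cycle 18: W0.I6
cycle 19: W0.I7
cycle 20: W3.I4
cycle 21: W3.I5
cycle 22: W3.I6
cycle 23: W3.I7

Answer: 24 cycles, utilization 1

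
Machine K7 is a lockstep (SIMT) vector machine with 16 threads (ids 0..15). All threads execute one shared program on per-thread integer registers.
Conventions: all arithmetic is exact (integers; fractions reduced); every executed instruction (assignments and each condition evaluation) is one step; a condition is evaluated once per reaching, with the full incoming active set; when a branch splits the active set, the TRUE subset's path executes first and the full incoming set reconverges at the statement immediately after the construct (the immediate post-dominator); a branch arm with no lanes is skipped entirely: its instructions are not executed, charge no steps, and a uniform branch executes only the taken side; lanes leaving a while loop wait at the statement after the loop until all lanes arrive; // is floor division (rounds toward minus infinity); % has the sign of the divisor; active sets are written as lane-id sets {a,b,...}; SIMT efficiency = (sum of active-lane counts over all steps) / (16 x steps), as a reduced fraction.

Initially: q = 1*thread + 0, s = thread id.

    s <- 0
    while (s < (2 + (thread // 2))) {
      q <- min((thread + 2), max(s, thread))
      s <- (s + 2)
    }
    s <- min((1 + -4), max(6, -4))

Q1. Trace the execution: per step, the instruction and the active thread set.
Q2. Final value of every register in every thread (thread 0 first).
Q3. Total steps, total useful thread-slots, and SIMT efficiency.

step 0: s <- 0                       {0,1,2,3,4,5,6,7,8,9,10,11,12,13,14,15}
step 1: eval (s < (2 + (thread // 2))) {0,1,2,3,4,5,6,7,8,9,10,11,12,13,14,15}
step 2: q <- min((thread + 2), max(s, thread)) {0,1,2,3,4,5,6,7,8,9,10,11,12,13,14,15}
step 3: s <- (s + 2)                 {0,1,2,3,4,5,6,7,8,9,10,11,12,13,14,15}
step 4: eval (s < (2 + (thread // 2))) {0,1,2,3,4,5,6,7,8,9,10,11,12,13,14,15}
step 5: q <- min((thread + 2), max(s, thread)) {2,3,4,5,6,7,8,9,10,11,12,13,14,15}
step 6: s <- (s + 2)                 {2,3,4,5,6,7,8,9,10,11,12,13,14,15}
step 7: eval (s < (2 + (thread // 2))) {2,3,4,5,6,7,8,9,10,11,12,13,14,15}
step 8: q <- min((thread + 2), max(s, thread)) {6,7,8,9,10,11,12,13,14,15}
step 9: s <- (s + 2)                 {6,7,8,9,10,11,12,13,14,15}
step 10: eval (s < (2 + (thread // 2))) {6,7,8,9,10,11,12,13,14,15}
step 11: q <- min((thread + 2), max(s, thread)) {10,11,12,13,14,15}
step 12: s <- (s + 2)                 {10,11,12,13,14,15}
step 13: eval (s < (2 + (thread // 2))) {10,11,12,13,14,15}
step 14: q <- min((thread + 2), max(s, thread)) {14,15}
step 15: s <- (s + 2)                 {14,15}
step 16: eval (s < (2 + (thread // 2))) {14,15}
step 17: s <- min((1 + -4), max(6, -4)) {0,1,2,3,4,5,6,7,8,9,10,11,12,13,14,15}

Answer: 18 steps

q: 0,1,2,3,4,5,6,7,8,9,10,11,12,13,14,15
s: -3,-3,-3,-3,-3,-3,-3,-3,-3,-3,-3,-3,-3,-3,-3,-3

steps = 18; useful = 192; efficiency = 192/288 = 2/3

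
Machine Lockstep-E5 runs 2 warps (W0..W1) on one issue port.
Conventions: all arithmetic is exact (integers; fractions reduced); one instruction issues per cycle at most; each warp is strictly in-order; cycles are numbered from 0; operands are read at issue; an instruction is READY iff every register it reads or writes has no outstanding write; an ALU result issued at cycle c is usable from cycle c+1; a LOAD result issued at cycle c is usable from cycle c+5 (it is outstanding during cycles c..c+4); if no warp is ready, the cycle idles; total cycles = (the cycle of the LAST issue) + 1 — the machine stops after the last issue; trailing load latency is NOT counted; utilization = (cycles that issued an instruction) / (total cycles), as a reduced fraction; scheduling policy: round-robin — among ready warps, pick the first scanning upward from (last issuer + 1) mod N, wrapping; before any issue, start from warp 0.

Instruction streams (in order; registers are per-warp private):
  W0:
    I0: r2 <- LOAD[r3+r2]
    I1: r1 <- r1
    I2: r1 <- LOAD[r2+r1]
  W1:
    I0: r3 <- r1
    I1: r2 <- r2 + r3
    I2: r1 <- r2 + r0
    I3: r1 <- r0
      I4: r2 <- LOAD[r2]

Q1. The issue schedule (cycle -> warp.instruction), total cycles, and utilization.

cycle 0: W0.I0
cycle 1: W1.I0
cycle 2: W0.I1
cycle 3: W1.I1
cycle 4: W1.I2
cycle 5: W0.I2
cycle 6: W1.I3
cycle 7: W1.I4

Answer: 8 cycles, utilization 1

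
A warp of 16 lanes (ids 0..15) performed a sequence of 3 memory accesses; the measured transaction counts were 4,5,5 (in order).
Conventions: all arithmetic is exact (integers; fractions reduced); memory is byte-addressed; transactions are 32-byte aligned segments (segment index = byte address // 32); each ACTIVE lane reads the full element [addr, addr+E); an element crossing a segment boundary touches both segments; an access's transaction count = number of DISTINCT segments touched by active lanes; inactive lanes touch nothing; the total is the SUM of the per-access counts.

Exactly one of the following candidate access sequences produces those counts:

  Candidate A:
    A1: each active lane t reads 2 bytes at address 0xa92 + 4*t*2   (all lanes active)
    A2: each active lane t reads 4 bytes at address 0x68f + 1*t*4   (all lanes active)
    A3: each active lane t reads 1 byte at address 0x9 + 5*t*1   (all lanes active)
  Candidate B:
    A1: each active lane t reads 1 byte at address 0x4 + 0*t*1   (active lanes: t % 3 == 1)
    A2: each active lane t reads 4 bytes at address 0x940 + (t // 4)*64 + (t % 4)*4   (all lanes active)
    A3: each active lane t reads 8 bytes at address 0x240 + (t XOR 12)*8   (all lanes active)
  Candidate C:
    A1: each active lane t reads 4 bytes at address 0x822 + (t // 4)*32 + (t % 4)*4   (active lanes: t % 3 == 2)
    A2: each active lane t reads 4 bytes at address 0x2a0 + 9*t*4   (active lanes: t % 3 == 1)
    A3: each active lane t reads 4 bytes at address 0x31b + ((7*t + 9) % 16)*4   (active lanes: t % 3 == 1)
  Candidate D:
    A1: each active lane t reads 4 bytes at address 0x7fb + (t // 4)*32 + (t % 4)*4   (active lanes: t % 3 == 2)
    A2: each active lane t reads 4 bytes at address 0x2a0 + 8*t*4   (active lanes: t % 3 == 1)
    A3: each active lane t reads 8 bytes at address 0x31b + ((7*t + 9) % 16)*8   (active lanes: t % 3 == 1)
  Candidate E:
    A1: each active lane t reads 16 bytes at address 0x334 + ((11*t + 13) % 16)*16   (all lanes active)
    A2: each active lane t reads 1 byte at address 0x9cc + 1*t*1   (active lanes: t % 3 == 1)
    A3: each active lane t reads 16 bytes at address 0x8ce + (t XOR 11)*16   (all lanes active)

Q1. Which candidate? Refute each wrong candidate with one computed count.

A: A1 gives 5 transactions, not 4
B: A1 gives 1 transaction, not 4
C: A3 gives 3 transactions, not 5
E: A1 gives 9 transactions, not 4
D: all counts match (4,5,5)

Answer: D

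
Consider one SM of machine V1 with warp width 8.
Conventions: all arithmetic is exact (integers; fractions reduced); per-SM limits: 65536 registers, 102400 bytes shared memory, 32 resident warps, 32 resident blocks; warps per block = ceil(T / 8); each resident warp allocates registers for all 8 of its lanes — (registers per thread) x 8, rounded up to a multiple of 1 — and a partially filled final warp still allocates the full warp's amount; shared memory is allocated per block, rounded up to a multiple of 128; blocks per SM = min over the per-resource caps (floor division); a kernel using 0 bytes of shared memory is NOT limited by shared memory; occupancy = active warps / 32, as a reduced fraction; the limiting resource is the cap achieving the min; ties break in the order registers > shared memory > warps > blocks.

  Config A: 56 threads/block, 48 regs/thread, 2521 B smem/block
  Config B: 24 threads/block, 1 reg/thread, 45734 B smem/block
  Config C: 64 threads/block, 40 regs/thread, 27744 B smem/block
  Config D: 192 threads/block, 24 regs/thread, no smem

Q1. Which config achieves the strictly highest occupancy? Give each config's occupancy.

occupancies: A 7/8, B 3/16, C 3/4, D 3/4

Answer: A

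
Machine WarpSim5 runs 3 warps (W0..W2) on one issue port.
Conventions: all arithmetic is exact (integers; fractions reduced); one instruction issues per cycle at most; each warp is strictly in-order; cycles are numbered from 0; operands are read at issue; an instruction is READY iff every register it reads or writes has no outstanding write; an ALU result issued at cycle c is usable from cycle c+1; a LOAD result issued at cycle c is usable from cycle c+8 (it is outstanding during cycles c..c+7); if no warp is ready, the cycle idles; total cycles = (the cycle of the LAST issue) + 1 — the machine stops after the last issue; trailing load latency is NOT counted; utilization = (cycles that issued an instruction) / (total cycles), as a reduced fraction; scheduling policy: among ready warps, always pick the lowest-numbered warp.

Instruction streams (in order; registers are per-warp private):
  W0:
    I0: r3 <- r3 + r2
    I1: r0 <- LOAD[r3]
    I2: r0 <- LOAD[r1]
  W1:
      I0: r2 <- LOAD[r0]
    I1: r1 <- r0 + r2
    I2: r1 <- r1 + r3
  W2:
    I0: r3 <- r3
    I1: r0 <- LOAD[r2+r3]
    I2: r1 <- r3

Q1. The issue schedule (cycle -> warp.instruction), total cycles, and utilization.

cycle 0: W0.I0
cycle 1: W0.I1
cycle 2: W1.I0
cycle 3: W2.I0
cycle 4: W2.I1
cycle 5: W2.I2
cycle 6: idle
cycle 7: idle
cycle 8: idle
cycle 9: W0.I2
cycle 10: W1.I1
cycle 11: W1.I2

Answer: 12 cycles, utilization 3/4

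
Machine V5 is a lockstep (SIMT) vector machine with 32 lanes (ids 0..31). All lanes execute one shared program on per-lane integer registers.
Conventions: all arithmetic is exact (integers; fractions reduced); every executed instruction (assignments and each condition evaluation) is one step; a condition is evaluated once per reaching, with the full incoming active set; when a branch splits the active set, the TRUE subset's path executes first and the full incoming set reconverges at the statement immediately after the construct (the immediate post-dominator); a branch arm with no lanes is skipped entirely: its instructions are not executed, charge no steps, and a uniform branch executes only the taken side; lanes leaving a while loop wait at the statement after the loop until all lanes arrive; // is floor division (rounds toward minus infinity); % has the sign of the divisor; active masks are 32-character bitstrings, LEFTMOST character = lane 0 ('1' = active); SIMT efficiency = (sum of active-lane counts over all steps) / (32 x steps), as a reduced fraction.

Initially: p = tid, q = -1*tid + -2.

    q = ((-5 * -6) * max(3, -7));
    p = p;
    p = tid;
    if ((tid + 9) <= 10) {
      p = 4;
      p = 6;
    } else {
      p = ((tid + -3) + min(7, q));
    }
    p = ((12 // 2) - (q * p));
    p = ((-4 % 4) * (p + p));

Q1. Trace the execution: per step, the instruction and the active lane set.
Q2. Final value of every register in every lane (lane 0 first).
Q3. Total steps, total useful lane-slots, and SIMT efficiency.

step 0: q <- ((-5 * -6) * max(3, -7)) 11111111111111111111111111111111
step 1: p <- p                       11111111111111111111111111111111
step 2: p <- tid                     11111111111111111111111111111111
step 3: eval ((tid + 9) <= 10)       11111111111111111111111111111111
step 4: p <- 4                       11000000000000000000000000000000
step 5: p <- 6                       11000000000000000000000000000000
step 6: p <- ((tid + -3) + min(7, q)) 00111111111111111111111111111111
step 7: p <- ((12 // 2) - (q * p))   11111111111111111111111111111111
step 8: p <- ((-4 % 4) * (p + p))    11111111111111111111111111111111

Answer: 9 steps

p: 0,0,0,0,0,0,0,0,0,0,0,0,0,0,0,0,0,0,0,0,0,0,0,0,0,0,0,0,0,0,0,0
q: 90,90,90,90,90,90,90,90,90,90,90,90,90,90,90,90,90,90,90,90,90,90,90,90,90,90,90,90,90,90,90,90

steps = 9; useful = 226; efficiency = 226/288 = 113/144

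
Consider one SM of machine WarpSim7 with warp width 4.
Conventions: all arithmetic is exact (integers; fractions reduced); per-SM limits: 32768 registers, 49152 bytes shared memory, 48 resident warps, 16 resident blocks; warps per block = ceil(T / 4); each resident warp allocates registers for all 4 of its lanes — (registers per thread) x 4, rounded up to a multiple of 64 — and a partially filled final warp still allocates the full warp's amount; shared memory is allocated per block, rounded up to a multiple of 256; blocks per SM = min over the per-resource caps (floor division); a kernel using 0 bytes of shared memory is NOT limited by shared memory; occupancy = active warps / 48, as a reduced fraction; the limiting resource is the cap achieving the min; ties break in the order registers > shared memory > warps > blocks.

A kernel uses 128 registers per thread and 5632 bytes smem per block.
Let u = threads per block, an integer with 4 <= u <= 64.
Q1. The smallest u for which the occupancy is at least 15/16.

Answer: u = 21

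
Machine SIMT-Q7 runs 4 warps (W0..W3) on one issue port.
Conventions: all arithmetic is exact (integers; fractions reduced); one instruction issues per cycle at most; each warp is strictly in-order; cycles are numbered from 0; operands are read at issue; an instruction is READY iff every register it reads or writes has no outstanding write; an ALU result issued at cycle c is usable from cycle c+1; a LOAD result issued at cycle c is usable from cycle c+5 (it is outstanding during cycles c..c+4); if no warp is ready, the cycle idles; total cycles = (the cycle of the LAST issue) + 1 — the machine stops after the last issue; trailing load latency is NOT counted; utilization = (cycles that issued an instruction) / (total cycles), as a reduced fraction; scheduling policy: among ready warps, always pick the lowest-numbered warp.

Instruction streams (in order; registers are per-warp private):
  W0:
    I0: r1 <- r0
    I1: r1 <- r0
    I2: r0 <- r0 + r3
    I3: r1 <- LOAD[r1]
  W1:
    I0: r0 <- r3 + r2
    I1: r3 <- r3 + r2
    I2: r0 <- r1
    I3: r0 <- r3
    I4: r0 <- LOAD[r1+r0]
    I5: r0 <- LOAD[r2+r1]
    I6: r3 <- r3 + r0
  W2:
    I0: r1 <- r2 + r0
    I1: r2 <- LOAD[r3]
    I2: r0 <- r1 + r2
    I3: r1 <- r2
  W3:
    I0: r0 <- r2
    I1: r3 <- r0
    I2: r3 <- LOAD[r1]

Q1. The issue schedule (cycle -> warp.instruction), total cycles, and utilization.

cycle 0: W0.I0
cycle 1: W0.I1
cycle 2: W0.I2
cycle 3: W0.I3
cycle 4: W1.I0
cycle 5: W1.I1
cycle 6: W1.I2
cycle 7: W1.I3
cycle 8: W1.I4
cycle 9: W2.I0
cycle 10: W2.I1
cycle 11: W3.I0
cycle 12: W3.I1
cycle 13: W1.I5
cycle 14: W3.I2
cycle 15: W2.I2
cycle 16: W2.I3
cycle 17: idle
cycle 18: W1.I6

Answer: 19 cycles, utilization 18/19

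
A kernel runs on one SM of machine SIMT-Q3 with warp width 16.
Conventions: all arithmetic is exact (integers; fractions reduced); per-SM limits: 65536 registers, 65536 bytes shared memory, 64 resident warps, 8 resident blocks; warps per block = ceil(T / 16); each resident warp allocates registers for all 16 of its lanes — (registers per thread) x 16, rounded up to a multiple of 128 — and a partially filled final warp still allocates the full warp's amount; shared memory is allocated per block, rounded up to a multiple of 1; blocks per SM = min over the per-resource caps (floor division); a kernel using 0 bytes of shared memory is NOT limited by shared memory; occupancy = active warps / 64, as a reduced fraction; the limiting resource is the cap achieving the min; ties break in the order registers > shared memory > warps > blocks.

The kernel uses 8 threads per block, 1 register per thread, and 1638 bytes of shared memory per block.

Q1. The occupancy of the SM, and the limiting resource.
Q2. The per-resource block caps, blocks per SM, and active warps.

Answer: occupancy 1/8, limited by blocks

registers: 512 blocks
shared memory: 40 blocks
warps: 64 blocks
blocks: 8 blocks

Answer: 8 blocks, 8 active warps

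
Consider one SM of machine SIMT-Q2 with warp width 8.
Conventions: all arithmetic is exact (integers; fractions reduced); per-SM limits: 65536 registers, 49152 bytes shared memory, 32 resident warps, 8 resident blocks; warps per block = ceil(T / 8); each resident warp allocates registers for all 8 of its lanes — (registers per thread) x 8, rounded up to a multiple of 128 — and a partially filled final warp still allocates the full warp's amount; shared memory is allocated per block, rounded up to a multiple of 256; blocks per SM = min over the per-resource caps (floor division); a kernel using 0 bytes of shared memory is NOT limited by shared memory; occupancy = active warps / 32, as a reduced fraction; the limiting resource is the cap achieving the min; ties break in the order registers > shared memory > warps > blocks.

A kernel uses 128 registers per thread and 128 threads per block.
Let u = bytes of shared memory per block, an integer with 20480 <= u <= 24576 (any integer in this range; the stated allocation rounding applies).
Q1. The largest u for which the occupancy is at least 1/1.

Answer: u = 24576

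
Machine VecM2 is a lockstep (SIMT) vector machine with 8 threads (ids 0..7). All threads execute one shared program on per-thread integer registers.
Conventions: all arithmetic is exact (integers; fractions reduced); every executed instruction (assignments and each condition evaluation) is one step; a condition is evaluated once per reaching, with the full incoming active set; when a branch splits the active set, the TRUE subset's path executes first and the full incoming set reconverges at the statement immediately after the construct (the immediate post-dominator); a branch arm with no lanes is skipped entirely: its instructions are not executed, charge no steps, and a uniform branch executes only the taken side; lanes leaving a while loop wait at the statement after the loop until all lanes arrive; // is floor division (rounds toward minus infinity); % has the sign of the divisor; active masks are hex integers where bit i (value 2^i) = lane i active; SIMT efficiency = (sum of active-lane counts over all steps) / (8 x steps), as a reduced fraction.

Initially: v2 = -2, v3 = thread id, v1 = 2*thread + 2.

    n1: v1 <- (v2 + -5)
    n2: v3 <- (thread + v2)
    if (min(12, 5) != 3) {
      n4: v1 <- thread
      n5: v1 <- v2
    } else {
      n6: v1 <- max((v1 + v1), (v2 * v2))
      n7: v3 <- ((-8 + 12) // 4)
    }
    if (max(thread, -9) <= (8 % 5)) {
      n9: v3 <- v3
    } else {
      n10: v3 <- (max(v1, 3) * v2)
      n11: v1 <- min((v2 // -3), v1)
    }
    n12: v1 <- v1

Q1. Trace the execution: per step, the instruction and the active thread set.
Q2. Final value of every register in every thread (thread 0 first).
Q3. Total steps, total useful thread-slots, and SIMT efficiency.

step 0: v1 <- (v2 + -5)              0xff
step 1: v3 <- (thread + v2)          0xff
step 2: eval (min(12, 5) != 3)       0xff
step 3: v1 <- thread                 0xff
step 4: v1 <- v2                     0xff
step 5: eval (max(thread, -9) <= (8 % 5)) 0xff
step 6: v3 <- v3                     0x0f
step 7: v3 <- (max(v1, 3) * v2)      0xf0
step 8: v1 <- min((v2 // -3), v1)    0xf0
step 9: v1 <- v1                     0xff

Answer: 10 steps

v2: -2,-2,-2,-2,-2,-2,-2,-2
v3: -2,-1,0,1,-6,-6,-6,-6
v1: -2,-2,-2,-2,-2,-2,-2,-2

steps = 10; useful = 68; efficiency = 68/80 = 17/20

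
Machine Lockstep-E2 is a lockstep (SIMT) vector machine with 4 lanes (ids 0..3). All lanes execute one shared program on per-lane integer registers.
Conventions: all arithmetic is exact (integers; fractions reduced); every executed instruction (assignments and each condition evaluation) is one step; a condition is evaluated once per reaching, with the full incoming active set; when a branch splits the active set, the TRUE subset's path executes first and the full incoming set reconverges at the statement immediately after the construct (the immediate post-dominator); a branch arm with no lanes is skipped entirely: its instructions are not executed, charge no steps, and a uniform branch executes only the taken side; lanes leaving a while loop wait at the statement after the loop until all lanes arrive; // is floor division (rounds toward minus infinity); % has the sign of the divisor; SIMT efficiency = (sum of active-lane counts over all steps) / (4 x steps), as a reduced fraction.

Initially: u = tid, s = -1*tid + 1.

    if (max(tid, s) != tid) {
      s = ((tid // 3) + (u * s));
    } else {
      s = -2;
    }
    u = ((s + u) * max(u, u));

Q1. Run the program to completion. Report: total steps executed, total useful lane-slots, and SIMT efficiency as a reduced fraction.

Answer: 4 steps, 12 useful, 3/4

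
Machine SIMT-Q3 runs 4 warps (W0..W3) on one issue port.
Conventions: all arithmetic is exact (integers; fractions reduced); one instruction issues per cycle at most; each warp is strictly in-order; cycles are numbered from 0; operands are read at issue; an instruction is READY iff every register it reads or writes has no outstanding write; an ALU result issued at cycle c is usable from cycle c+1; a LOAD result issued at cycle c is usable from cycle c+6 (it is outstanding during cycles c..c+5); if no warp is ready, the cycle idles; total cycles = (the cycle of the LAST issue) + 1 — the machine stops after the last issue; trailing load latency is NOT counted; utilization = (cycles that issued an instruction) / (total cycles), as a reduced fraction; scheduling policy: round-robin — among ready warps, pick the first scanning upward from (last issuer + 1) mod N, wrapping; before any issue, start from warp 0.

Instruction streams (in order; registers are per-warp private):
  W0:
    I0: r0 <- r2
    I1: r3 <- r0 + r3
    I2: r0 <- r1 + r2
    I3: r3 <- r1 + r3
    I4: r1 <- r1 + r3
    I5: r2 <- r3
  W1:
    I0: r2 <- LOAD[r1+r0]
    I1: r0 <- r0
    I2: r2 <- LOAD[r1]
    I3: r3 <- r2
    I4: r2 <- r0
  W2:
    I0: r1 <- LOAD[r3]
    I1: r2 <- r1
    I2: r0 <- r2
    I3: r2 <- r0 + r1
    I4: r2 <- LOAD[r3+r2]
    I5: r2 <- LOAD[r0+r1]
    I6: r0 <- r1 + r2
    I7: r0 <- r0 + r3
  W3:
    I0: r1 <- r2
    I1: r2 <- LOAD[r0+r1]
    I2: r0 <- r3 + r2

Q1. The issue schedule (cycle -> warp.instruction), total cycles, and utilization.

cycle 0: W0.I0
cycle 1: W1.I0
cycle 2: W2.I0
cycle 3: W3.I0
cycle 4: W0.I1
cycle 5: W1.I1
cycle 6: W3.I1
cycle 7: W0.I2
cycle 8: W1.I2
cycle 9: W2.I1
cycle 10: W0.I3
cycle 11: W2.I2
cycle 12: W3.I2
cycle 13: W0.I4
cycle 14: W1.I3
cycle 15: W2.I3
cycle 16: W0.I5
cycle 17: W1.I4
cycle 18: W2.I4
cycle 19: idle
cycle 20: idle
cycle 21: idle
cycle 22: idle
cycle 23: idle
cycle 24: W2.I5
cycle 25: idle
cycle 26: idle
cycle 27: idle
cycle 28: idle
cycle 29: idle
cycle 30: W2.I6
cycle 31: W2.I7

Answer: 32 cycles, utilization 11/16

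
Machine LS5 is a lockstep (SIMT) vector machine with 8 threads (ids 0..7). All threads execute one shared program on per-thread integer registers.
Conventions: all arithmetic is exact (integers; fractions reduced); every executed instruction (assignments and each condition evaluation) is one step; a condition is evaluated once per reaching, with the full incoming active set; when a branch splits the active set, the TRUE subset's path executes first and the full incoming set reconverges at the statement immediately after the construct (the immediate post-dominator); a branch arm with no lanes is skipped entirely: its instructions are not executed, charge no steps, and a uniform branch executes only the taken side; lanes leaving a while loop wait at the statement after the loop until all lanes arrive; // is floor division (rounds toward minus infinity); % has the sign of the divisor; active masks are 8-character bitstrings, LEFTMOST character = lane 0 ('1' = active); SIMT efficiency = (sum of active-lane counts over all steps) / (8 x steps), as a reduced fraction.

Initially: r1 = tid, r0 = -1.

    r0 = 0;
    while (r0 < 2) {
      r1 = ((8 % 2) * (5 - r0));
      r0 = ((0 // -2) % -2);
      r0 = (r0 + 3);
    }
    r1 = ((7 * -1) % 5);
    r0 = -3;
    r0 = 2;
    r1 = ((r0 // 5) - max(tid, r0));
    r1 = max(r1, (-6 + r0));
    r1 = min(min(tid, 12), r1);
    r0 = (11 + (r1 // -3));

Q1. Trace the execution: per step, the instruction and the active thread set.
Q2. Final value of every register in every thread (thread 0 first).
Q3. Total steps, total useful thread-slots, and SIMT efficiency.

step 0: r0 <- 0                      11111111
step 1: eval (r0 < 2)                11111111
step 2: r1 <- ((8 % 2) * (5 - r0))   11111111
step 3: r0 <- ((0 // -2) % -2)       11111111
step 4: r0 <- (r0 + 3)               11111111
step 5: eval (r0 < 2)                11111111
step 6: r1 <- ((7 * -1) % 5)         11111111
step 7: r0 <- -3                     11111111
step 8: r0 <- 2                      11111111
step 9: r1 <- ((r0 // 5) - max(tid, r0)) 11111111
step 10: r1 <- max(r1, (-6 + r0))     11111111
step 11: r1 <- min(min(tid, 12), r1)  11111111
step 12: r0 <- (11 + (r1 // -3))      11111111

Answer: 13 steps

r1: -2,-2,-2,-3,-4,-4,-4,-4
r0: 11,11,11,12,12,12,12,12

steps = 13; useful = 104; efficiency = 104/104 = 1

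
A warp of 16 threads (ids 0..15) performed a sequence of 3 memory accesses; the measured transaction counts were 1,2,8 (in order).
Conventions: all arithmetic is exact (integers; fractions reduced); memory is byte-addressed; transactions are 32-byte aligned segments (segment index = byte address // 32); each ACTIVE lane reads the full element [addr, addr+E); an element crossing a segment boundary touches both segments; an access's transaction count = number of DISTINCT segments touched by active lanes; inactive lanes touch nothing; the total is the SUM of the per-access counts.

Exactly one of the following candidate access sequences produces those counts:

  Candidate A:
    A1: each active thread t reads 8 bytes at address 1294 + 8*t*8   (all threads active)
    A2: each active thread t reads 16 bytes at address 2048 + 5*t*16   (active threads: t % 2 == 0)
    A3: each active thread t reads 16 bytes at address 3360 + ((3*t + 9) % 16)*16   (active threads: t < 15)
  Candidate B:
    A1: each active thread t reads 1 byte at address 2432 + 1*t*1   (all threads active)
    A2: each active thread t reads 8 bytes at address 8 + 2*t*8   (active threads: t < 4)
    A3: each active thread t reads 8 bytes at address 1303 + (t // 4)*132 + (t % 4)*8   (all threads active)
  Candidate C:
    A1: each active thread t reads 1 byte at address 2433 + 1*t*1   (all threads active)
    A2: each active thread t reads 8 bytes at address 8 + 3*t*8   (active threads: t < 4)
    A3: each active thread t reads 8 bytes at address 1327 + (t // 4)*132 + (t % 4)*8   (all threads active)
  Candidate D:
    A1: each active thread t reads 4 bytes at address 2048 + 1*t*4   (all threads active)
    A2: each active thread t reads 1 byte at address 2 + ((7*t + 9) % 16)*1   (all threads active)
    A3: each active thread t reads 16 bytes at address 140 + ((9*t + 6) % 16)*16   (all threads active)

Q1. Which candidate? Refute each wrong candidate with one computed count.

A: A1 gives 16 transactions, not 1
C: A2 gives 3 transactions, not 2
D: A1 gives 2 transactions, not 1
B: all counts match (1,2,8)

Answer: B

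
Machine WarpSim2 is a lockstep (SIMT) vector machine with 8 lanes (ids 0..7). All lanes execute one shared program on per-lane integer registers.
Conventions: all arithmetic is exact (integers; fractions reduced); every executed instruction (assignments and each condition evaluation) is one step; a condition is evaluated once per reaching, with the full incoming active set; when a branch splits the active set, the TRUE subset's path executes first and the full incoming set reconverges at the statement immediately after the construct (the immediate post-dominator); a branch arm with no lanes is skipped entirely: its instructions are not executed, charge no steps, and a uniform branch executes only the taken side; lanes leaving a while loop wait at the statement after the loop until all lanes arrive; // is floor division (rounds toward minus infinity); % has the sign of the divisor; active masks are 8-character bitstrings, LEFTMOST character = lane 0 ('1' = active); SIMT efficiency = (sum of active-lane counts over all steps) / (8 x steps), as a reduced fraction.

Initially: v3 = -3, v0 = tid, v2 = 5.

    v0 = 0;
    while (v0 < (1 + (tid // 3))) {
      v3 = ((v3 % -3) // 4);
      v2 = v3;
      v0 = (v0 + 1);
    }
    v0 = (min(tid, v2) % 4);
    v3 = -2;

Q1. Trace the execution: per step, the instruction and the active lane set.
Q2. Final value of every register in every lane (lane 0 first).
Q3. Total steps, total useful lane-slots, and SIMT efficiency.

step 0: v0 <- 0                      11111111
step 1: eval (v0 < (1 + (tid // 3))) 11111111
step 2: v3 <- ((v3 % -3) // 4)       11111111
step 3: v2 <- v3                     11111111
step 4: v0 <- (v0 + 1)               11111111
step 5: eval (v0 < (1 + (tid // 3))) 11111111
step 6: v3 <- ((v3 % -3) // 4)       00011111
step 7: v2 <- v3                     00011111
step 8: v0 <- (v0 + 1)               00011111
step 9: eval (v0 < (1 + (tid // 3))) 00011111
step 10: v3 <- ((v3 % -3) // 4)       00000011
step 11: v2 <- v3                     00000011
step 12: v0 <- (v0 + 1)               00000011
step 13: eval (v0 < (1 + (tid // 3))) 00000011
step 14: v0 <- (min(tid, v2) % 4)     11111111
step 15: v3 <- -2                     11111111

Answer: 16 steps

v3: -2,-2,-2,-2,-2,-2,-2,-2
v0: 0,0,0,0,0,0,0,0
v2: 0,0,0,0,0,0,0,0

steps = 16; useful = 92; efficiency = 92/128 = 23/32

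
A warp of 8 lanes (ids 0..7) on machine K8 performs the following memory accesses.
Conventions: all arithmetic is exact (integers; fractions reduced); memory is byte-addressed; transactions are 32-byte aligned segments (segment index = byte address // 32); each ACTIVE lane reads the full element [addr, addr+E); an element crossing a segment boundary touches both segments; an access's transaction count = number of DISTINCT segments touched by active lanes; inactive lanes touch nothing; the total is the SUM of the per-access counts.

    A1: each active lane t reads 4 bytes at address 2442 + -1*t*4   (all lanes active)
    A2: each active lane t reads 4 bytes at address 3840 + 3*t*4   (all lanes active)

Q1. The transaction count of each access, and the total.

A1: 2 transactions
A2: 3 transactions

Answer: 2,3; total 5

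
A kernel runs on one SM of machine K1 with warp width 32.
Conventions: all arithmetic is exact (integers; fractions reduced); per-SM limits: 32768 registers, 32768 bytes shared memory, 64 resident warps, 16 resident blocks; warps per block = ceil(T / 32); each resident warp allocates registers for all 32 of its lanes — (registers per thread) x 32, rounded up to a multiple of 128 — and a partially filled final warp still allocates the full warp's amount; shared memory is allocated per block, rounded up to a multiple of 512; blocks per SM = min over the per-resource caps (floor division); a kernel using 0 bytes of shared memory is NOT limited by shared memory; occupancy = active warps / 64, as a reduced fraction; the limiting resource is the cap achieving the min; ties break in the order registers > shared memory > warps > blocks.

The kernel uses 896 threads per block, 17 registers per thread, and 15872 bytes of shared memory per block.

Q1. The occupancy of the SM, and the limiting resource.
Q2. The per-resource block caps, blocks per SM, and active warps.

Answer: occupancy 7/16, limited by registers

registers: 1 block
shared memory: 2 blocks
warps: 2 blocks
blocks: 16 blocks

Answer: 1 block, 28 active warps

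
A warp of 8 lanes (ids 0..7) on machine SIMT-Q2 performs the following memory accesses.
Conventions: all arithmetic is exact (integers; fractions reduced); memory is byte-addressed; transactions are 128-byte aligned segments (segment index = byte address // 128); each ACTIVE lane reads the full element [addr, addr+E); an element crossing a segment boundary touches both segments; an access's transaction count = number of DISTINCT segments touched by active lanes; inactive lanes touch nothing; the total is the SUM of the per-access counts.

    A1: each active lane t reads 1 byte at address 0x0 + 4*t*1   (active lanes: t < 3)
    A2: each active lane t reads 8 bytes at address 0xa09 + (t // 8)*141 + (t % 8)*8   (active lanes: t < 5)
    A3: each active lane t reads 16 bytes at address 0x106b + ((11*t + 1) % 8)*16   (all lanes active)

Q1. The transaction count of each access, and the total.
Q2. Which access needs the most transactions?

A1: 1 transaction
A2: 1 transaction
A3: 2 transactions

Answer: 1,1,2; total 4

Answer: A3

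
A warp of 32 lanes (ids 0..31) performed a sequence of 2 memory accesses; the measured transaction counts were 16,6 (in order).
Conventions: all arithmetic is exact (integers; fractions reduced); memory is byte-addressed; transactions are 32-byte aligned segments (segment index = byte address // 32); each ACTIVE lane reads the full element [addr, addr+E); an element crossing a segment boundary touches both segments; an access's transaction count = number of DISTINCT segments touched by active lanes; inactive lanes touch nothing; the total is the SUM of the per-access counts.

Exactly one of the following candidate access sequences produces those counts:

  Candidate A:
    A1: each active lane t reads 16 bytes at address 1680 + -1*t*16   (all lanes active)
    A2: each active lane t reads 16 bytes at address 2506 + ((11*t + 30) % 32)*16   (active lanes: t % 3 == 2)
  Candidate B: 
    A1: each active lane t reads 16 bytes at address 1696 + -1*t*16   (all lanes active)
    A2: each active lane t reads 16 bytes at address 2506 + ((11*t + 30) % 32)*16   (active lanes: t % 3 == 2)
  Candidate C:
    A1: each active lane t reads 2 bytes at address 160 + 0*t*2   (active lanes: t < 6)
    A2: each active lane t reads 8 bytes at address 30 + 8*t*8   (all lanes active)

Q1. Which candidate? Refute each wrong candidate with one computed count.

B: A1 gives 17 transactions, not 16
C: A1 gives 1 transaction, not 16
A: all counts match (16,6)

Answer: A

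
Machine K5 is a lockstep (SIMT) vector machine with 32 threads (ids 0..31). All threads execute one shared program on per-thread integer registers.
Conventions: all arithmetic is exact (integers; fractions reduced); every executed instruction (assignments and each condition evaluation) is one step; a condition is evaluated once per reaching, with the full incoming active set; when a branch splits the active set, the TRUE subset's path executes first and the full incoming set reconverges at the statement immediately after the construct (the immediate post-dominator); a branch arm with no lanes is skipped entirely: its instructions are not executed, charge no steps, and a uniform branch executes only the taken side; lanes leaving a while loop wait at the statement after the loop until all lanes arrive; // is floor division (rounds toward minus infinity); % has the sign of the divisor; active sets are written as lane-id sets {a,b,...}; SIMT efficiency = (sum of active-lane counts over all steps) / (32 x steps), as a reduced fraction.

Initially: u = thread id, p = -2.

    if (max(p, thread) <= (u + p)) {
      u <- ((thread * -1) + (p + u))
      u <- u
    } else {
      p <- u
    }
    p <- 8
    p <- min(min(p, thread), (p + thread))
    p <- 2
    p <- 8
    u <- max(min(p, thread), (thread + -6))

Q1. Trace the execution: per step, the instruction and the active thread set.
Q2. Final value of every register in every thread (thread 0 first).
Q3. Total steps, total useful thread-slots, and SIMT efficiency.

step 0: eval (max(p, thread) <= (u + p)) {0,1,2,3,4,5,6,7,8,9,10,11,12,13,14,15,16,17,18,19,20,21,22,23,24,25,26,27,28,29,30,31}
step 1: p <- u                       {0,1,2,3,4,5,6,7,8,9,10,11,12,13,14,15,16,17,18,19,20,21,22,23,24,25,26,27,28,29,30,31}
step 2: p <- 8                       {0,1,2,3,4,5,6,7,8,9,10,11,12,13,14,15,16,17,18,19,20,21,22,23,24,25,26,27,28,29,30,31}
step 3: p <- min(min(p, thread), (p + thread)) {0,1,2,3,4,5,6,7,8,9,10,11,12,13,14,15,16,17,18,19,20,21,22,23,24,25,26,27,28,29,30,31}
step 4: p <- 2                       {0,1,2,3,4,5,6,7,8,9,10,11,12,13,14,15,16,17,18,19,20,21,22,23,24,25,26,27,28,29,30,31}
step 5: p <- 8                       {0,1,2,3,4,5,6,7,8,9,10,11,12,13,14,15,16,17,18,19,20,21,22,23,24,25,26,27,28,29,30,31}
step 6: u <- max(min(p, thread), (thread + -6)) {0,1,2,3,4,5,6,7,8,9,10,11,12,13,14,15,16,17,18,19,20,21,22,23,24,25,26,27,28,29,30,31}

Answer: 7 steps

u: 0,1,2,3,4,5,6,7,8,8,8,8,8,8,8,9,10,11,12,13,14,15,16,17,18,19,20,21,22,23,24,25
p: 8,8,8,8,8,8,8,8,8,8,8,8,8,8,8,8,8,8,8,8,8,8,8,8,8,8,8,8,8,8,8,8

steps = 7; useful = 224; efficiency = 224/224 = 1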